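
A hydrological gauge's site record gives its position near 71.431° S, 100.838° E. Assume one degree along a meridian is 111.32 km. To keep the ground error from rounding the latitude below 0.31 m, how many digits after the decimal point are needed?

6 decimal places

One degree of latitude covers 111320 m.
Rounding to N decimal places gives at most 0.5 × 10⁻ᴺ degrees of error, i.e. 0.5 × 10⁻ᴺ × 111320 m.
Need 0.5 × 111320 × 10⁻ᴺ ≤ 0.31 → 10⁻ᴺ ≤ 5.570e-06, so N ≥ 5.25.
At 5 places the error can reach 0.557 m, but 6 places keeps it to 0.0557 m.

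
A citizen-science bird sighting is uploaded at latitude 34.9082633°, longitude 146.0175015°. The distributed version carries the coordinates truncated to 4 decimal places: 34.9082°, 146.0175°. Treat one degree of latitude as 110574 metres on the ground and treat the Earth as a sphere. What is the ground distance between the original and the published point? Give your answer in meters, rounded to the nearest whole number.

Δlat = 34.9082633 − 34.9082 = +0.0000633°; Δlon = 146.0175015 − 146.0175 = +0.0000015°.
North–south shift: 0.0000633 × 110574 = 6.99933 m.
E–W at 34.9082°: 0.0000015° × 110574 × cos 34.9082° = 0.0000015 × 110574 × 0.8201 ≈ 0.136018 m.
Distance: √(6.99933² + 0.136018²) ≈ 7.00066 m.

7 meters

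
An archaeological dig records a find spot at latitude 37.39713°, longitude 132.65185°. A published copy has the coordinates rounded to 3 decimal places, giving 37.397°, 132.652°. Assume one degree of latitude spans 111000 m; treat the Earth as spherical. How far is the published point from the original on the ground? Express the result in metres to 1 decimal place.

Δlat = 37.39713 − 37.397 = +0.00013°; Δlon = 132.65185 − 132.652 = -0.00015°.
N–S: 0.00013° × 111000 m/° = 14.43 m.
East–west at this latitude: -0.00015° × 111000 × cos 37.397° ≈ -0.00015 × 88183.6 = -13.2275 m.
Hypotenuse of the two orthogonal shifts: √(14.43² + 13.2275²) = 19.5753 m.

19.6 metres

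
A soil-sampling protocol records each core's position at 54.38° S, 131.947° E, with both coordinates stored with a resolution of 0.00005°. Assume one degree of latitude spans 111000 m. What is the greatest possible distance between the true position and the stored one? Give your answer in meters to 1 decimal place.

With a 0.00005° grid the true value lies within half a step, ±0.00005°/2 = ±2.5e-05°, of the stored one.
North–south component: 2.5e-05° × 111000 = 2.775 m.
Longitude error → 2.5e-05 × 111000 × cos 54.38° = 2.5e-05 × 111000 × 0.5824 ≈ 1.61618 m.
Worst case both components are at the extreme and orthogonal: √(2.775² + 1.61618²) ≈ 3.21133 m.

3.2 meters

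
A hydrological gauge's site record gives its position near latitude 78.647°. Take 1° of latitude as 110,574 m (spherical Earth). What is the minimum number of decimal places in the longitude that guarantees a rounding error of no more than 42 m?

3

At 78.647° one degree of longitude covers 110574 × cos 78.647° ≈ 110574 × 0.1969 ≈ 21766.8 m.
Rounding to N decimal places gives at most 0.5 × 10⁻ᴺ degrees of error, i.e. 0.5 × 10⁻ᴺ × 21766.8 m.
Setting 10883.4 × 10⁻ᴺ ≤ 42 gives 10ᴺ ≥ 259.1, i.e. N ≥ 2.41.
N = 2 would give 109 m (too coarse); N = 3 gives 10.9 m ≤ 42 m.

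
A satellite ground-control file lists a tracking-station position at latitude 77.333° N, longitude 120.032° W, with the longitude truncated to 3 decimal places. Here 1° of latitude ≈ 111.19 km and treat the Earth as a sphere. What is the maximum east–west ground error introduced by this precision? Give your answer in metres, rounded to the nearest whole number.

24 metres

Truncating at 3 decimal places can drop up to a full unit in the last place, so the longitude may be off by as much as 0.001°.
One degree of longitude at 77.333° is 111190 × cos 77.333° ≈ 111190 × 0.2193 = 24382.2 m.
Maximum E–W displacement: 0.001 × 24382.2 = 24.3822 m.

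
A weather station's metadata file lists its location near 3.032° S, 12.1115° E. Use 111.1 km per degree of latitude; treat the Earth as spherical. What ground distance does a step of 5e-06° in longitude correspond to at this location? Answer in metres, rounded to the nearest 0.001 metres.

One degree of longitude here spans 111100 × cos 3.032° = 111100 × 0.9986 ≈ 110944 m; 5e-06° of that is 0.554722 m.

0.555 metres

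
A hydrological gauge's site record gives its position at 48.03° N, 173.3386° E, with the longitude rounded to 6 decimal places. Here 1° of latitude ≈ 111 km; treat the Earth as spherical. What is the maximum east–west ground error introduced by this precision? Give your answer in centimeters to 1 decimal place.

Rounding to 6 decimal places leaves the longitude within ±5e-07° of the true value.
One degree of longitude at 48.03° is 111000 × cos 48.03° ≈ 111000 × 0.6687 = 74230.3 m.
So at most 5e-07° × 74230.3 ≈ 0.0371151 m east–west.
That is 0.0371151 m = 3.7115 cm.

3.7 centimeters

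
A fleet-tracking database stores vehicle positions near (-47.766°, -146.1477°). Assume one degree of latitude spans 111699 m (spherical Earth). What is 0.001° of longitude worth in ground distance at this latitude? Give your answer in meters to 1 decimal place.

0.001° of longitude at 47.766° is 0.001 × 111699 × cos 47.766° ≈ 0.001 × 75079.6 = 75.0796 m.

75.1 meters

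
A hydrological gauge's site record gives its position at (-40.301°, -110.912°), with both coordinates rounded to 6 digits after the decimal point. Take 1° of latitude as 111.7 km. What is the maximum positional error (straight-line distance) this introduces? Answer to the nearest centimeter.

Rounding to 6 decimal places leaves each coordinate within ±5e-07° of the true value.
N–S: 5e-07° × 111700 m/° = 0.05585 m.
East–west component at 40.301°: 5e-07° × 111700 × cos 40.301° ≈ 5e-07 × 85188.8 ≈ 0.0425944 m.
Worst case both components are at the extreme and orthogonal: √(0.05585² + 0.0425944²) ≈ 0.0702389 m.
That is 0.0702389 m = 7.0239 cm.

7 centimeters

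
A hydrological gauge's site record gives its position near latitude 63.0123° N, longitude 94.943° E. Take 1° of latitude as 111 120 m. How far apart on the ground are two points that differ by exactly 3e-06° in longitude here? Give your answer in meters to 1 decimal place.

0.2 meters

At 63.0123° a degree of longitude is 111120 × cos 63.0123° ≈ 50426.2 m, so 3e-06° corresponds to 0.151279 m.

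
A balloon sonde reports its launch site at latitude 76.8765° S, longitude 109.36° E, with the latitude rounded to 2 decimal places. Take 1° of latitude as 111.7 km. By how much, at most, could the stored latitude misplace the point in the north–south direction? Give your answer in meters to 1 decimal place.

558.5 meters

Rounding to 2 decimal places leaves the latitude within ±0.005° of the true value.
North–south distance: 0.005° × 111700 m/° = 558.5 m.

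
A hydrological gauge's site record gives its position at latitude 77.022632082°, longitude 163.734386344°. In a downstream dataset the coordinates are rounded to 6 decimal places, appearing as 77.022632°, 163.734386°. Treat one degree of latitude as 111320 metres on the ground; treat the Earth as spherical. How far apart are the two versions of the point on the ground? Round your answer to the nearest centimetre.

Δlat = 77.022632082 − 77.022632 = +0.000000082°; Δlon = 163.734386344 − 163.734386 = +0.000000344°.
North–south shift: 0.000000082 × 111320 = 0.00912824 m.
E–W at 77.0226°: 0.000000344° × 111320 × cos 77.0226° = 0.000000344 × 111320 × 0.2246 ≈ 0.00859955 m.
Hypotenuse of the two orthogonal shifts: √(0.00912824² + 0.00859955²) = 0.012541 m.
That is 0.012541 m = 1.2541 cm.

1 centimetres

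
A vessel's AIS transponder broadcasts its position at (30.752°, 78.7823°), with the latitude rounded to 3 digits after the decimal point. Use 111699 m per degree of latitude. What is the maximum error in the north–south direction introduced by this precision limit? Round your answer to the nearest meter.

56 meters

Rounding to 3 decimal places leaves the latitude within ±0.0005° of the true value.
North–south distance: 0.0005° × 111699 m/° = 55.8495 m.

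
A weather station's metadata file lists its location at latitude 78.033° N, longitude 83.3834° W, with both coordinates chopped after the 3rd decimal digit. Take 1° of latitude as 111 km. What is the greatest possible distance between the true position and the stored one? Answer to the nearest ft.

Truncating at 3 decimal places can drop up to a full unit in the last place, so each coordinate may be off by as much as 0.001°.
Latitude error → 0.001 × 111000 = 111 m along the meridian.
E–W at 78.033°: 0.001° × 111000 × cos 78.033° = 0.001 × 111000 × 0.2073 ≈ 23.0157 m.
The two errors are perpendicular, so the maximum displacement is √(111² + 23.0157²) ≈ 113.361 m.
Converting: 113.361 m × 3.2808 ft/m ≈ 371.92 ft.

372 ft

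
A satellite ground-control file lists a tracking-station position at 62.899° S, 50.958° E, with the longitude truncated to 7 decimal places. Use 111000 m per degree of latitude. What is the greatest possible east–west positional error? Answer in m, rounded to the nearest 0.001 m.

Truncating at 7 decimal places can drop up to a full unit in the last place, so the longitude may be off by as much as 1e-07°.
One degree of longitude at 62.899° is 111000 × cos 62.899° ≈ 111000 × 0.4556 = 50567.2 m.
East–west error: 1e-07° × 50567.2 m/° ≈ 0.00505672 m.

0.005 m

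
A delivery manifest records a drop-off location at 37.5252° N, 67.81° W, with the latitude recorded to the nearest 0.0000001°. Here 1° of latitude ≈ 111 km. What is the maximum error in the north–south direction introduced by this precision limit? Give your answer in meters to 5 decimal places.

0.00555 meters

Rounding to 7 decimal places leaves the latitude within ±5e-08° of the true value.
So the N–S error is at most 5e-08 × 111000 = 0.00555 m.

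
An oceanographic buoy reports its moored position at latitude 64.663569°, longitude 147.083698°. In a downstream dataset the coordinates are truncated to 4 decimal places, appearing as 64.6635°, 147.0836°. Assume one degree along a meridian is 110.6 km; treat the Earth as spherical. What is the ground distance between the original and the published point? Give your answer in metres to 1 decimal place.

8.9 metres

The latitude changed by +0.000069° and the longitude by +0.000098°.
N–S: 0.000069° × 110600 m/° = 7.6314 m.
East–west at this latitude: 0.000098° × 110600 × cos 64.6635° ≈ 0.000098 × 47329.5 = 4.63829 m.
Hypotenuse of the two orthogonal shifts: √(7.6314² + 4.63829²) = 8.9304 m.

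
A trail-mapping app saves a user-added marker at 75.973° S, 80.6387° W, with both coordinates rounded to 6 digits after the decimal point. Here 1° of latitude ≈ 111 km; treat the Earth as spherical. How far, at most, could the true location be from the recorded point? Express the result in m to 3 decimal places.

0.057 m

Rounding to 6 decimal places leaves each coordinate within ±5e-07° of the true value.
N–S: 5e-07° × 111000 m/° = 0.0555 m.
East–west component at 75.973°: 5e-07° × 111000 × cos 75.973° ≈ 5e-07 × 26904.1 ≈ 0.013452 m.
Worst case both components are at the extreme and orthogonal: √(0.0555² + 0.013452²) ≈ 0.057107 m.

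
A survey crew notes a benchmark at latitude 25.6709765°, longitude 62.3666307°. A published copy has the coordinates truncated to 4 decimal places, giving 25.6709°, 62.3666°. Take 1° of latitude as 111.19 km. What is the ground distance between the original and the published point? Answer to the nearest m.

The latitude changed by +0.0000765° and the longitude by +0.0000307°.
North–south shift: 0.0000765 × 111190 = 8.50603 m.
E–W at 25.6709°: 0.0000307° × 111190 × cos 25.6709° = 0.0000307 × 111190 × 0.9013 ≈ 3.07661 m.
Combined displacement = (8.50603² + 3.07661²)^½ ≈ 9.04534 m.

9 m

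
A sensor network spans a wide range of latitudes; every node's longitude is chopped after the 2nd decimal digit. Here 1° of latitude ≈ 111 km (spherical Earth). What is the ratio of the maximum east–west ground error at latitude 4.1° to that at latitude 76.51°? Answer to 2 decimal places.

Truncating at 2 decimal places can drop up to a full unit in the last place, so the longitude may be off by as much as 0.01°.
At 4.1°: 0.01° × 111000 × cos 4.1° = 0.01 × 111000 × 0.9974 ≈ 1107.2 m.
At 76.51°: 0.01° × 111000 × cos 76.51° = 0.01 × 111000 × 0.2333 ≈ 258.94 m.
Ratio: 1107.2 / 258.94 = cos 4.1° / cos 76.51° ≈ 4.2758.

4.28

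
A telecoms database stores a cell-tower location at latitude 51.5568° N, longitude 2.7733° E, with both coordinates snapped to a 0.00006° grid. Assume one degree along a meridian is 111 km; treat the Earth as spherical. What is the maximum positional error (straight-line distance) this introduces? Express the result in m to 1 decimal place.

3.9 m

With a 0.00006° grid the true value lies within half a step, ±0.00006°/2 = ±3e-05°, of the stored one.
N–S: 3e-05° × 111000 m/° = 3.33 m.
Longitude error → 3e-05 × 111000 × cos 51.5568° = 3e-05 × 111000 × 0.6217 ≈ 2.07039 m.
Combining orthogonally: (3.33² + 2.07039²)^½ ≈ 3.92115 m.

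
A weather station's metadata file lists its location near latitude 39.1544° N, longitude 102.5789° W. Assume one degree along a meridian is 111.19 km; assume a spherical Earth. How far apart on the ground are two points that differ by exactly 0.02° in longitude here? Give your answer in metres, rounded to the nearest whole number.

One degree of longitude here spans 111190 × cos 39.1544° = 111190 × 0.7754 ≈ 86222 m; 0.02° of that is 1724.44 m.

1724 metres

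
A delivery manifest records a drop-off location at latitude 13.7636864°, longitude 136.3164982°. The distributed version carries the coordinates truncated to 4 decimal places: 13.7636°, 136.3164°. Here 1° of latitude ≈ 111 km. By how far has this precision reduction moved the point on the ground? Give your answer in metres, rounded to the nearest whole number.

14 metres

The latitude changed by +0.0000864° and the longitude by +0.0000982°.
North–south shift: 0.0000864 × 111000 = 9.5904 m.
East–west at this latitude: 0.0000982° × 111000 × cos 13.7636° ≈ 0.0000982 × 107813 = 10.5872 m.
Combined displacement = (9.5904² + 10.5872²)^½ ≈ 14.2851 m.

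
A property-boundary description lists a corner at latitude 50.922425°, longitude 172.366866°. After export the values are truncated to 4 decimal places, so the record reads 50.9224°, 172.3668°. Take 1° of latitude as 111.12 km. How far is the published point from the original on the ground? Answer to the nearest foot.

Δlat = 50.922425 − 50.9224 = +0.000025°; Δlon = 172.366866 − 172.3668 = +0.000066°.
N–S: 0.000025° × 111120 m/° = 2.778 m.
East–west at this latitude: 0.000066° × 111120 × cos 50.9224° ≈ 0.000066 × 70047 = 4.6231 m.
Combined displacement = (2.778² + 4.6231²)^½ ≈ 5.39355 m.
In feet: 5.39355 m ÷ 0.3048 ≈ 17.695 ft.

18 feet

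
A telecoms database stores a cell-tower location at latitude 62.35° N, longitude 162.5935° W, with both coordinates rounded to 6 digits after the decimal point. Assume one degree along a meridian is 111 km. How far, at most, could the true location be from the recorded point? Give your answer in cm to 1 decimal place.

Rounding to 6 decimal places leaves each coordinate within ±5e-07° of the true value.
North–south component: 5e-07° × 111000 = 0.0555 m.
E–W at 62.35°: 5e-07° × 111000 × cos 62.35° = 5e-07 × 111000 × 0.4641 ≈ 0.0257558 m.
The two errors are perpendicular, so the maximum displacement is √(0.0555² + 0.0257558²) ≈ 0.0611851 m.
That is 0.0611851 m = 6.1185 cm.

6.1 cm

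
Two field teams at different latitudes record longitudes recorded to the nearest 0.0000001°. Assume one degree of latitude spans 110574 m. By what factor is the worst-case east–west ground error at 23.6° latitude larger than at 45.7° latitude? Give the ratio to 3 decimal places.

Rounding to 7 decimal places leaves the longitude within ±5e-08° of the true value.
Error at 23.6° = 5e-08° × 110574 × cos 23.6° ≈ 0.0055287 × 0.9164 = 0.0050663 m.
At 45.7°: 5e-08° × 110574 × cos 45.7° = 5e-08 × 110574 × 0.6984 ≈ 0.0038613 m.
Ratio: 0.0050663 / 0.0038613 = cos 23.6° / cos 45.7° ≈ 1.3121.

1.312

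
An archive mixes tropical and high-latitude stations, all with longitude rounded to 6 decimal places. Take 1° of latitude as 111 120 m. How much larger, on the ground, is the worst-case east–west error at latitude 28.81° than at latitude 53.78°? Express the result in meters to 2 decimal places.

Rounding to 6 decimal places leaves the longitude within ±5e-07° of the true value.
Error at 28.81° = 5e-07° × 111120 × cos 28.81° ≈ 0.05556 × 0.8762 = 0.048683 m.
At 53.78°: 5e-07° × 111120 × cos 53.78° = 5e-07 × 111120 × 0.5909 ≈ 0.03283 m.
So the lower-latitude error exceeds the higher by 0.048683 − 0.03283 = 0.015853 m.

0.02 meters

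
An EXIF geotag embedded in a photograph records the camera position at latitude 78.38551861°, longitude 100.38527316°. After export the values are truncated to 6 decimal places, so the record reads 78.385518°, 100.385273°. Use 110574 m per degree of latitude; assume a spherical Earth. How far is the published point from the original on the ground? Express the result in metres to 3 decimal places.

0.068 metres

The latitude changed by +0.00000061° and the longitude by +0.00000016°.
North–south shift: 0.00000061 × 110574 = 0.0674501 m.
E–W at 78.3855°: 0.00000016° × 110574 × cos 78.3855° = 0.00000016 × 110574 × 0.2013 ≈ 0.00356182 m.
Hypotenuse of the two orthogonal shifts: √(0.0674501² + 0.00356182²) = 0.0675441 m.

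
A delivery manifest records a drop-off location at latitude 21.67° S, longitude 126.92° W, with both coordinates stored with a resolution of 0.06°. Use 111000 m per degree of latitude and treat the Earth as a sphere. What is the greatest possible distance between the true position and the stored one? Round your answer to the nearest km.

With a 0.06° grid the true value lies within half a step, ±0.06°/2 = ±0.03°, of the stored one.
North–south component: 0.03° × 111000 = 3330 m.
Longitude error → 0.03 × 111000 × cos 21.67° = 0.03 × 111000 × 0.9293 ≈ 3094.66 m.
Combining orthogonally: (3330² + 3094.66²)^½ ≈ 4545.96 m.
That is 4545.96 m = 4.546 km.

5 km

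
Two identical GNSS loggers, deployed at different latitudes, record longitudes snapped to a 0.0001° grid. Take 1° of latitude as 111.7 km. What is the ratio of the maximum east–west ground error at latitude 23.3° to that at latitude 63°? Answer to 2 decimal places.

2.02

With a 0.0001° grid the true value lies within half a step, ±0.0001°/2 = ±5e-05°, of the stored one.
Error at 23.3° = 5e-05° × 111700 × cos 23.3° ≈ 5.585 × 0.9184 = 5.1295 m.
At 63°: 5e-05° × 111700 × cos 63° = 5e-05 × 111700 × 0.4540 ≈ 2.5355 m.
Ratio: 5.1295 / 2.5355 = cos 23.3° / cos 63° ≈ 2.0231.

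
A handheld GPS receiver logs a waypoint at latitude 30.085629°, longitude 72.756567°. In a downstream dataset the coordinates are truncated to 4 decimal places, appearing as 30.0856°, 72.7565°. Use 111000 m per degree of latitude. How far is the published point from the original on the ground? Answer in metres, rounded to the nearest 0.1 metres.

The latitude changed by +0.000029° and the longitude by +0.000067°.
N–S: 0.000029° × 111000 m/° = 3.219 m.
E–W at 30.0856°: 0.000067° × 111000 × cos 30.0856° = 0.000067 × 111000 × 0.8653 ≈ 6.43507 m.
Combined displacement = (3.219² + 6.43507²)^½ ≈ 7.19528 m.

7.2 metres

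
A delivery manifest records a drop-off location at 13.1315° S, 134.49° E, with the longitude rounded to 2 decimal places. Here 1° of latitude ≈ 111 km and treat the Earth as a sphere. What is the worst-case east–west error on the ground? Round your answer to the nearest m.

Rounding to 2 decimal places leaves the longitude within ±0.005° of the true value.
One degree of longitude at 13.1315° is 111000 × cos 13.1315° ≈ 111000 × 0.9739 = 108097 m.
East–west error: 0.005° × 108097 m/° ≈ 540.487 m.

540 m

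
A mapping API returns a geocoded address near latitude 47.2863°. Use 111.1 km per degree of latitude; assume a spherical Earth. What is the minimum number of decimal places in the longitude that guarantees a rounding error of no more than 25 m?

At 47.2863° one degree of longitude covers 111100 × cos 47.2863° ≈ 111100 × 0.6783 ≈ 75363.1 m.
N decimal places → at most half a unit in the last place, 0.5 × 10⁻ᴺ° = 75363.1/2 × 10⁻ᴺ m.
Setting 37681.5 × 10⁻ᴺ ≤ 25 gives 10ᴺ ≥ 1507, i.e. N ≥ 3.18.
So 4 decimal places suffice (3.77 m); 3 would allow up to 37.7 m.

4 decimal places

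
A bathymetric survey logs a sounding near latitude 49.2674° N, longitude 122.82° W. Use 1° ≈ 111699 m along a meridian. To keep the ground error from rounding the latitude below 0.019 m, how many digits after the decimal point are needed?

7 decimal places

One degree of latitude covers 111699 m.
N decimal places → at most half a unit in the last place, 0.5 × 10⁻ᴺ° = 111699/2 × 10⁻ᴺ m.
Need 0.5 × 111699 × 10⁻ᴺ ≤ 0.019 → 10⁻ᴺ ≤ 3.402e-07, so N ≥ 6.47.
N = 6 would give 0.0558 m (too coarse); N = 7 gives 0.00558 m ≤ 0.019 m.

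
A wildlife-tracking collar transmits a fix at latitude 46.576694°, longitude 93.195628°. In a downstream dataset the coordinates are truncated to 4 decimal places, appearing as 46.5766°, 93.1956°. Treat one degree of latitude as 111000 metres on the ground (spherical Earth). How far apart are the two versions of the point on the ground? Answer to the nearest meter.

The latitude changed by +0.000094° and the longitude by +0.000028°.
North–south shift: 0.000094 × 111000 = 10.434 m.
East–west at this latitude: 0.000028° × 111000 × cos 46.5766° ≈ 0.000028 × 76299.6 = 2.13639 m.
Combined displacement = (10.434² + 2.13639²)^½ ≈ 10.6505 m.

11 meters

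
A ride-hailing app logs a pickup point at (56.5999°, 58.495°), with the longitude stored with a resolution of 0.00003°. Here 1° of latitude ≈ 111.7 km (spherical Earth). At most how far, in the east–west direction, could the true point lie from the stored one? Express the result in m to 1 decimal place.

0.9 m

With a 0.00003° grid the true value lies within half a step, ±0.00003°/2 = ±1.5e-05°, of the stored one.
Parallels shrink by cos φ, so at 56.5999° a degree of longitude is 111700 × 0.5505 ≈ 61488.9 m.
East–west error: 1.5e-05° × 61488.9 m/° ≈ 0.922333 m.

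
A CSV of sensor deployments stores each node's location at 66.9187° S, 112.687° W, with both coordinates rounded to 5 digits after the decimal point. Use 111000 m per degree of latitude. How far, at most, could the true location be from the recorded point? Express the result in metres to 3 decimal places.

0.596 metres

Rounding to 5 decimal places leaves each coordinate within ±5e-06° of the true value.
Latitude error → 5e-06 × 111000 = 0.555 m along the meridian.
E–W at 66.9187°: 5e-06° × 111000 × cos 66.9187° = 5e-06 × 111000 × 0.3920 ≈ 0.21758 m.
Combining orthogonally: (0.555² + 0.21758²)^½ ≈ 0.596126 m.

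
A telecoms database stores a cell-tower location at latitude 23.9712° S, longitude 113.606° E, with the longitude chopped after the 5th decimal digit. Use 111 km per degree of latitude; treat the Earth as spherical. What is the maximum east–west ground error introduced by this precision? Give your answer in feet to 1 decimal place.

3.3 feet

Truncating at 5 decimal places can drop up to a full unit in the last place, so the longitude may be off by as much as 1e-05°.
One degree of longitude at 23.9712° is 111000 × cos 23.9712° ≈ 111000 × 0.9137 = 101426 m.
Maximum E–W displacement: 1e-05 × 101426 = 1.01426 m.
Converting: 1.01426 m × 3.2808 ft/m ≈ 3.3276 ft.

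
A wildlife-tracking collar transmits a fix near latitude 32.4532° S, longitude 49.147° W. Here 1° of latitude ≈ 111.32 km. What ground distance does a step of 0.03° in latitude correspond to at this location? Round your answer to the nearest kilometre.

3 kilometres

0.03° × 111320 m/° = 3339.6 m.
That is 3339.6 m = 3.3396 km.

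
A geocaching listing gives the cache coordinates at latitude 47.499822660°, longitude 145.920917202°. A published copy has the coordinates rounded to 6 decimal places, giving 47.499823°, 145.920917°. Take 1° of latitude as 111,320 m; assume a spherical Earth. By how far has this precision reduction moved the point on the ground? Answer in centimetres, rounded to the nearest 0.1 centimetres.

The latitude changed by -0.000000340° and the longitude by +0.000000202°.
North–south shift: -0.000000340 × 111320 = -0.0378488 m.
East–west at this latitude: 0.000000202° × 111320 × cos 47.4998° ≈ 0.000000202 × 75207 = 0.0151918 m.
Hypotenuse of the two orthogonal shifts: √(0.0378488² + 0.0151918²) = 0.0407839 m.
That is 0.0407839 m = 4.0784 cm.

4.1 centimetres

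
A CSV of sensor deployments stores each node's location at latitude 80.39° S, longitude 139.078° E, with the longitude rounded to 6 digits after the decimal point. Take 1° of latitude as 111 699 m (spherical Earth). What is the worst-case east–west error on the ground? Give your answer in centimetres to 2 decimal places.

Rounding to 6 decimal places leaves the longitude within ±5e-07° of the true value.
Parallels shrink by cos φ, so at 80.39° a degree of longitude is 111699 × 0.1669 ≈ 18647.1 m.
So at most 5e-07° × 18647.1 ≈ 0.00932356 m east–west.
That is 0.00932356 m = 0.93236 cm.

0.93 centimetres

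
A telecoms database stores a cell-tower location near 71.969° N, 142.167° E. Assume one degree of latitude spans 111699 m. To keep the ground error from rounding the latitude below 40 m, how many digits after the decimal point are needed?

4

One degree of latitude covers 111699 m.
With N decimal places the half-ulp bound is 0.5·10⁻ᴺ°, or 0.5·10⁻ᴺ × 111699 m on the ground.
Setting 55849.5 × 10⁻ᴺ ≤ 40 gives 10ᴺ ≥ 1396, i.e. N ≥ 3.14.
N = 3 would give 55.8 m (too coarse); N = 4 gives 5.58 m ≤ 40 m.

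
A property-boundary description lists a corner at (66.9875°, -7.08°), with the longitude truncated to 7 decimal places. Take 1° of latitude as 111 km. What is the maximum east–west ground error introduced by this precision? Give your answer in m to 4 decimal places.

0.0043 m

Truncating at 7 decimal places can drop up to a full unit in the last place, so the longitude may be off by as much as 1e-07°.
At latitude 66.9875° a degree of longitude spans 111000 m × cos 66.9875° = 111000 × 0.3909 ≈ 43393.4 m.
Maximum E–W displacement: 1e-07 × 43393.4 = 0.00433934 m.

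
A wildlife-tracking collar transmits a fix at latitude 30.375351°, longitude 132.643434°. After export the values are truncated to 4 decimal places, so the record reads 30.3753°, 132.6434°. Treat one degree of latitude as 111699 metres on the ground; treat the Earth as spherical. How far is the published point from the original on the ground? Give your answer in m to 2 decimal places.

The latitude changed by +0.000051° and the longitude by +0.000034°.
N–S: 0.000051° × 111699 m/° = 5.69665 m.
East–west at this latitude: 0.000034° × 111699 × cos 30.3753° ≈ 0.000034 × 96366.3 = 3.27645 m.
Combined displacement = (5.69665² + 3.27645²)^½ ≈ 6.57168 m.

6.57 m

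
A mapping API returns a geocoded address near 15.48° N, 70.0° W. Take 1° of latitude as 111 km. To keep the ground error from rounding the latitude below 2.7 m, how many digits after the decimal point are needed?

5 decimal places

One degree of latitude covers 111000 m.
With N decimal places the half-ulp bound is 0.5·10⁻ᴺ°, or 0.5·10⁻ᴺ × 111000 m on the ground.
Need 0.5 × 111000 × 10⁻ᴺ ≤ 2.7 → 10⁻ᴺ ≤ 4.865e-05, so N ≥ 4.31.
So 5 decimal places suffice (0.555 m); 4 would allow up to 5.55 m.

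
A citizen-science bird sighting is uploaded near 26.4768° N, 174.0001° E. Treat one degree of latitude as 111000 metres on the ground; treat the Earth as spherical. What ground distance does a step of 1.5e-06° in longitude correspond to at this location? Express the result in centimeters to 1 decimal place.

1.5e-06° of longitude at 26.4768° is 1.5e-06 × 111000 × cos 26.4768° ≈ 1.5e-06 × 99357.8 = 0.149037 m.
That is 0.149037 m = 14.904 cm.

14.9 centimeters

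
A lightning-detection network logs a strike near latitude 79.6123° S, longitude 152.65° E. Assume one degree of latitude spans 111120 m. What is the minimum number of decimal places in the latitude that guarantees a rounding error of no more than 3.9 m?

5 decimal places

One degree of latitude covers 111120 m.
With N decimal places the half-ulp bound is 0.5·10⁻ᴺ°, or 0.5·10⁻ᴺ × 111120 m on the ground.
Setting 55560 × 10⁻ᴺ ≤ 3.9 gives 10ᴺ ≥ 1.425e+04, i.e. N ≥ 4.15.
So 5 decimal places suffice (0.556 m); 4 would allow up to 5.56 m.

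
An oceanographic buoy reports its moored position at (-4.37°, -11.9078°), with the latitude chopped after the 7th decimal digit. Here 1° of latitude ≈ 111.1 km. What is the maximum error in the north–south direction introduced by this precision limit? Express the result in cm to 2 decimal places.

1.11 cm

Truncating at 7 decimal places can drop up to a full unit in the last place, so the latitude may be off by as much as 1e-07°.
North–south distance: 1e-07° × 111100 m/° = 0.01111 m.
That is 0.01111 m = 1.111 cm.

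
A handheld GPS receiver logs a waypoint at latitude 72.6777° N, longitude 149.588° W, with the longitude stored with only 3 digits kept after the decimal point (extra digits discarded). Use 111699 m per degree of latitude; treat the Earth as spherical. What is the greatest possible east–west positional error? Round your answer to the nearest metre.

33 metres

Truncating at 3 decimal places can drop up to a full unit in the last place, so the longitude may be off by as much as 0.001°.
One degree of longitude at 72.6777° is 111699 × cos 72.6777° ≈ 111699 × 0.2977 = 33258 m.
East–west error: 0.001° × 33258 m/° ≈ 33.258 m.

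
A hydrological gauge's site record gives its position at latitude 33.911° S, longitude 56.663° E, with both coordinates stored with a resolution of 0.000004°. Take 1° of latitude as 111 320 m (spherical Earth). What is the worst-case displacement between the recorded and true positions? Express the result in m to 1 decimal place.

0.3 m

With a 0.000004° grid the true value lies within half a step, ±0.000004°/2 = ±2e-06°, of the stored one.
N–S: 2e-06° × 111320 m/° = 0.22264 m.
Longitude error → 2e-06 × 111320 × cos 33.911° = 2e-06 × 111320 × 0.8299 ≈ 0.18477 m.
Combining orthogonally: (0.22264² + 0.18477²)^½ ≈ 0.289324 m.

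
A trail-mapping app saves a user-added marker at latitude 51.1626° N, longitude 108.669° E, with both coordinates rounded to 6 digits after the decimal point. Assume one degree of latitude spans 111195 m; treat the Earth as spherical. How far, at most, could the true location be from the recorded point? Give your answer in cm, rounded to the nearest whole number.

Rounding to 6 decimal places leaves each coordinate within ±5e-07° of the true value.
North–south component: 5e-07° × 111195 = 0.0555975 m.
E–W at 51.1626°: 5e-07° × 111195 × cos 51.1626° = 5e-07 × 111195 × 0.6271 ≈ 0.0348659 m.
The two errors are perpendicular, so the maximum displacement is √(0.0555975² + 0.0348659²) ≈ 0.0656255 m.
That is 0.0656255 m = 6.5626 cm.

7 cm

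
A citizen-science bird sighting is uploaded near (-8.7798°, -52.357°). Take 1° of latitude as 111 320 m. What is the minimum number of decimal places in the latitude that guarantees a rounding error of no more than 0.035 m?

One degree of latitude covers 111320 m.
With N decimal places the half-ulp bound is 0.5·10⁻ᴺ°, or 0.5·10⁻ᴺ × 111320 m on the ground.
Setting 55660 × 10⁻ᴺ ≤ 0.035 gives 10ᴺ ≥ 1.59e+06, i.e. N ≥ 6.20.
At 6 places the error can reach 0.0557 m, but 7 places keeps it to 0.00557 m.

7 decimal places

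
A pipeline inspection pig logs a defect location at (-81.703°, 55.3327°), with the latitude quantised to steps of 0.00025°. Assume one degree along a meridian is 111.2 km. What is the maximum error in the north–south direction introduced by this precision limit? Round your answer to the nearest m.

With a 0.00025° grid the true value lies within half a step, ±0.00025°/2 = ±0.000125°, of the stored one.
Along the meridian that is 0.000125° × 111200 m/° = 13.9 m.

14 m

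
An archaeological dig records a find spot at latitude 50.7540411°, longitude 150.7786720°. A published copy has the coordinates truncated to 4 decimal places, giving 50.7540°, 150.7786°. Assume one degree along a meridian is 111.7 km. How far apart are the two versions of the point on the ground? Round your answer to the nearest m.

7 m

Δlat = 50.7540411 − 50.7540 = +0.0000411°; Δlon = 150.7786720 − 150.7786 = +0.0000720°.
North–south shift: 0.0000411 × 111700 = 4.59087 m.
E–W at 50.754°: 0.0000720° × 111700 × cos 50.754° = 0.0000720 × 111700 × 0.6327 ≈ 5.08803 m.
Distance: √(4.59087² + 5.08803²) ≈ 6.85304 m.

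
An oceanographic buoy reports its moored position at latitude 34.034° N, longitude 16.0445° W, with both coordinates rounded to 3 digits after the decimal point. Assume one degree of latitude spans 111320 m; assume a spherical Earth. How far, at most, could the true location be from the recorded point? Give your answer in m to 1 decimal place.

Rounding to 3 decimal places leaves each coordinate within ±0.0005° of the true value.
Latitude error → 0.0005 × 111320 = 55.66 m along the meridian.
E–W at 34.034°: 0.0005° × 111320 × cos 34.034° = 0.0005 × 111320 × 0.8287 ≈ 46.1258 m.
Combining orthogonally: (55.66² + 46.1258²)^½ ≈ 72.2885 m.

72.3 m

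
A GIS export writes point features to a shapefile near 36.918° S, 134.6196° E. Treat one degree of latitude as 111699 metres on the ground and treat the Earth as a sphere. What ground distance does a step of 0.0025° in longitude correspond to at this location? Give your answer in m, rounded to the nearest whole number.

223 m

One degree of longitude here spans 111699 × cos 36.918° = 111699 × 0.7995 ≈ 89302.9 m; 0.0025° of that is 223.257 m.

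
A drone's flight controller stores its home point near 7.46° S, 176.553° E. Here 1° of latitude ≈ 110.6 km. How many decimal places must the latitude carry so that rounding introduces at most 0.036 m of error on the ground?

7

One degree of latitude covers 110600 m.
Rounding to N decimal places gives at most 0.5 × 10⁻ᴺ degrees of error, i.e. 0.5 × 10⁻ᴺ × 110600 m.
Need 0.5 × 110600 × 10⁻ᴺ ≤ 0.036 → 10⁻ᴺ ≤ 6.510e-07, so N ≥ 6.19.
At 6 places the error can reach 0.0553 m, but 7 places keeps it to 0.00553 m.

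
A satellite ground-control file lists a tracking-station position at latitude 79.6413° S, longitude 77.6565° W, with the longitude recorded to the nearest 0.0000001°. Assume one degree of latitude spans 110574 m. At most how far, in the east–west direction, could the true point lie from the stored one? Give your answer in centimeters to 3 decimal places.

Rounding to 7 decimal places leaves the longitude within ±5e-08° of the true value.
At latitude 79.6413° a degree of longitude spans 110574 m × cos 79.6413° = 110574 × 0.1798 ≈ 19882.3 m.
So at most 5e-08° × 19882.3 ≈ 0.000994116 m east–west.
That is 0.000994116 m = 0.099412 cm.

0.099 centimeters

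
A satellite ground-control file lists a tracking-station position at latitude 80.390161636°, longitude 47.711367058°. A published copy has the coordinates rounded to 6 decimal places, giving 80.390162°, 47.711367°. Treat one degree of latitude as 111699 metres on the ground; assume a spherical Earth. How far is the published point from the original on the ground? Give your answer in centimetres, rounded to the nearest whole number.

4 centimetres

The latitude changed by -0.000000364° and the longitude by +0.000000058°.
North–south shift: -0.000000364 × 111699 = -0.0406584 m.
East–west at this latitude: 0.000000058° × 111699 × cos 80.3902° ≈ 0.000000058 × 18646.8 = 0.00108152 m.
Combined displacement = (0.0406584² + 0.00108152²)^½ ≈ 0.0406728 m.
That is 0.0406728 m = 4.0673 cm.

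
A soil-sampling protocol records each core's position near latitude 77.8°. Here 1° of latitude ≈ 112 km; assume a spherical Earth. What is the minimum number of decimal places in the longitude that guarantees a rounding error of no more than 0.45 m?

5 decimal places

At 77.8° one degree of longitude covers 112000 × cos 77.8° ≈ 112000 × 0.2113 ≈ 23668.4 m.
N decimal places → at most half a unit in the last place, 0.5 × 10⁻ᴺ° = 23668.4/2 × 10⁻ᴺ m.
Setting 11834.2 × 10⁻ᴺ ≤ 0.45 gives 10ᴺ ≥ 2.63e+04, i.e. N ≥ 4.42.
At 4 places the error can reach 1.18 m, but 5 places keeps it to 0.118 m.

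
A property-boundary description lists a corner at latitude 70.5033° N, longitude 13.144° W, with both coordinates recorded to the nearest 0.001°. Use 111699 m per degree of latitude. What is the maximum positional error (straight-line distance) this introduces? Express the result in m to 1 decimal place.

58.9 m

Rounding to 3 decimal places leaves each coordinate within ±0.0005° of the true value.
North–south component: 0.0005° × 111699 = 55.8495 m.
E–W at 70.5033°: 0.0005° × 111699 × cos 70.5033° = 0.0005 × 111699 × 0.3338 ≈ 18.6399 m.
Combining orthogonally: (55.8495² + 18.6399²)^½ ≈ 58.878 m.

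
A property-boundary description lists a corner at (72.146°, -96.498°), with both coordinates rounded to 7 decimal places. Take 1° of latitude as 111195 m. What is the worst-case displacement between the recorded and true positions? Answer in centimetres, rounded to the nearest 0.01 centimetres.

0.58 centimetres

Rounding to 7 decimal places leaves each coordinate within ±5e-08° of the true value.
Latitude error → 5e-08 × 111195 = 0.00555975 m along the meridian.
East–west component at 72.146°: 5e-08° × 111195 × cos 72.146° ≈ 5e-08 × 34091.6 ≈ 0.00170458 m.
Combining orthogonally: (0.00555975² + 0.00170458²)^½ ≈ 0.00581519 m.
That is 0.00581519 m = 0.58152 cm.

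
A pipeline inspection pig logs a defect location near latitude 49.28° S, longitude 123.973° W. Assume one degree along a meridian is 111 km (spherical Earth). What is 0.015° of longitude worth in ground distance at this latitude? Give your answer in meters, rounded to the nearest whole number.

At 49.28° a degree of longitude is 111000 × cos 49.28° ≈ 72412.3 m, so 0.015° corresponds to 1086.18 m.

1086 meters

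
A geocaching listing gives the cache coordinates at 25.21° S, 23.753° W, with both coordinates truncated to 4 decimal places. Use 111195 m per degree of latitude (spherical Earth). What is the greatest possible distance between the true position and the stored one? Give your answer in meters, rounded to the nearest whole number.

Truncating at 4 decimal places can drop up to a full unit in the last place, so each coordinate may be off by as much as 0.0001°.
N–S: 0.0001° × 111195 m/° = 11.1195 m.
East–west component at 25.21°: 0.0001° × 111195 × cos 25.21° ≈ 0.0001 × 100604 ≈ 10.0604 m.
Combining orthogonally: (11.1195² + 10.0604²)^½ ≈ 14.9952 m.

15 meters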